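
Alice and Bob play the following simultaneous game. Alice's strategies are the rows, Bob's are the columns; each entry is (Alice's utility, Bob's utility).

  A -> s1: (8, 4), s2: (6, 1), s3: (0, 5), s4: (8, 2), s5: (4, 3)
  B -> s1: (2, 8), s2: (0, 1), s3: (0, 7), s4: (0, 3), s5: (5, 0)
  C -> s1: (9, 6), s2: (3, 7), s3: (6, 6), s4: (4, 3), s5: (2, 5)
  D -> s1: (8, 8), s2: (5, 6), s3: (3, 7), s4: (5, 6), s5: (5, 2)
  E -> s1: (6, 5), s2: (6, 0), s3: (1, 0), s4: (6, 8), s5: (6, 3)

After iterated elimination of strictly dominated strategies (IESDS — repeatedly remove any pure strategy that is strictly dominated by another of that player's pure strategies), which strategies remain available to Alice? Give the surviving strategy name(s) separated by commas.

For Alice, E strictly dominates B on the remaining columns (s1: 6>2, s2: 6>0, s3: 1>0, s4: 6>0, s5: 6>5); eliminate B.
Column s5 is eliminated: s1 beats it against every remaining row (A: 4>3, C: 6>5, D: 8>2, E: 5>3).
Among the remaining strategies, none is strictly dominated by another pure strategy of the same player, so the elimination stops.
Surviving strategies — Alice: {A, C, D, E}; Bob: {s1, s2, s3, s4}.

A, C, D, E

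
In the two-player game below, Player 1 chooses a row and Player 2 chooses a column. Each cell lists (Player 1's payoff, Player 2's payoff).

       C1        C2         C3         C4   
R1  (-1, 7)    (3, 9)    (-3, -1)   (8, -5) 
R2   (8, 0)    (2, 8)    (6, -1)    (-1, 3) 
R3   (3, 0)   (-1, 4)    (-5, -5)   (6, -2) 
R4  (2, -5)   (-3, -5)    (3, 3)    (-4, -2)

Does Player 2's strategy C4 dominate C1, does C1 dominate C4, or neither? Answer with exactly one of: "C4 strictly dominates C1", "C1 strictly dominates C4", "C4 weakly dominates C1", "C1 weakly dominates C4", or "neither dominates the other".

Compare C4 to C1 across each choice by Player 1: R1: -5<7, R2: 3>0, R3: -2<0, R4: -2>-5.
C4 does better at R2, R4 but worse at R1, R3; neither strategy dominates the other.

neither dominates the other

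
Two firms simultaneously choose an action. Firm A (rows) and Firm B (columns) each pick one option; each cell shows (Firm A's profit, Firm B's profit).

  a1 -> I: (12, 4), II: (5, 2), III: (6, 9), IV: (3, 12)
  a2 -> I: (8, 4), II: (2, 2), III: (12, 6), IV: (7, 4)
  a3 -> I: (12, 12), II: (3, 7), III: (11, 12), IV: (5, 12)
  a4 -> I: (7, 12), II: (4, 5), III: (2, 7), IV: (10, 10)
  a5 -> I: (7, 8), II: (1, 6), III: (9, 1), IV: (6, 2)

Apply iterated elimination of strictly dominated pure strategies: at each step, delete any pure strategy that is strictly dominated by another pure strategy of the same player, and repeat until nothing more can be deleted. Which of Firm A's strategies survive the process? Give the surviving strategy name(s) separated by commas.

a1, a2, a3, a4

Row a5 is eliminated: a2 beats it against every remaining column (I: 8>7, II: 2>1, III: 12>9, IV: 7>6).
Column II is eliminated: I beats it against every remaining row (a1: 4>2, a2: 4>2, a3: 12>7, a4: 12>5).
Among the remaining strategies, none is strictly dominated by another pure strategy of the same player, so the elimination stops.
Surviving strategies — Firm A: {a1, a2, a3, a4}; Firm B: {I, III, IV}.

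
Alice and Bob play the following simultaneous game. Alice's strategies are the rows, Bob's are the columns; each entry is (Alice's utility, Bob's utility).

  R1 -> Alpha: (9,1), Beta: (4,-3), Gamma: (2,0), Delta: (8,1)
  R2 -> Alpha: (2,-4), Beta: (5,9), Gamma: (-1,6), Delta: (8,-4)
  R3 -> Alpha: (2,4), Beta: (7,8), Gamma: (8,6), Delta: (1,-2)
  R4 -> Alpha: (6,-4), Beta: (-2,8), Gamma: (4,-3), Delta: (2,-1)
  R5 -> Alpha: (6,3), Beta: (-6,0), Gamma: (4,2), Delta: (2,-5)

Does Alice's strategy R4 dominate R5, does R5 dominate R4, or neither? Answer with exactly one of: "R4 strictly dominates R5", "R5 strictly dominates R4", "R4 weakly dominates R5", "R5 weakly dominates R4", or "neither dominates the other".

R4's payoffs vs R5's, by Bob's action — Alpha: 6=6, Beta: -2>-6, Gamma: 4=4, Delta: 2=2.
R4 is at least as good everywhere and strictly better somewhere (tied only at Alpha, Gamma, Delta), so R4 weakly but not strictly dominates R5.

R4 weakly dominates R5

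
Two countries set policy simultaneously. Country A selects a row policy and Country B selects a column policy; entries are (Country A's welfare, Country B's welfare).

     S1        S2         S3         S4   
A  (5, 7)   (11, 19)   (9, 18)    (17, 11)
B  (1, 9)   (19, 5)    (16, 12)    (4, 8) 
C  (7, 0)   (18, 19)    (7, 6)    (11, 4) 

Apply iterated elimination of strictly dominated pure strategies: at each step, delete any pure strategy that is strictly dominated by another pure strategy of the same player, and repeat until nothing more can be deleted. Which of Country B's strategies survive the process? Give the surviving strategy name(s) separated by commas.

Column S1 is eliminated: S3 beats it against every remaining row (A: 18>7, B: 12>9, C: 6>0).
Column S4 is eliminated: S3 beats it against every remaining row (A: 18>11, B: 12>8, C: 6>4).
Row A is eliminated: B beats it against every remaining column (S2: 19>11, S3: 16>9).
Row C is eliminated: B beats it against every remaining column (S2: 19>18, S3: 16>7).
For Country B, S3 strictly dominates S2 on the remaining rows (B: 12>5); eliminate S2.
Among the remaining strategies, none is strictly dominated by another pure strategy of the same player, so the elimination stops.
Surviving strategies — Country A: {B}; Country B: {S3}.

S3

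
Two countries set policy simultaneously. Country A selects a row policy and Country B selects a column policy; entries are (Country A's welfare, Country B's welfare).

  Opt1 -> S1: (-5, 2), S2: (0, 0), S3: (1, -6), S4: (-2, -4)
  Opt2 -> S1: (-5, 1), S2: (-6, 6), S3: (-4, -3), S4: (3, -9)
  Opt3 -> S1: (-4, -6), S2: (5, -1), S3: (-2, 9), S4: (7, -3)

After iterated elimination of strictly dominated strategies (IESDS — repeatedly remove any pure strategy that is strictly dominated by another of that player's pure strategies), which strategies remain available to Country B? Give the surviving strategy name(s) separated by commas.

For Country A, Opt3 strictly dominates Opt2 on the remaining columns (S1: -4>-5, S2: 5>-6, S3: -2>-4, S4: 7>3); eliminate Opt2.
Country B's strategy S4 is strictly dominated by S2 (Opt1: 0>-4, Opt3: -1>-3) and is removed.
Among the remaining strategies, none is strictly dominated by another pure strategy of the same player, so the elimination stops.
Surviving strategies — Country A: {Opt1, Opt3}; Country B: {S1, S2, S3}.

S1, S2, S3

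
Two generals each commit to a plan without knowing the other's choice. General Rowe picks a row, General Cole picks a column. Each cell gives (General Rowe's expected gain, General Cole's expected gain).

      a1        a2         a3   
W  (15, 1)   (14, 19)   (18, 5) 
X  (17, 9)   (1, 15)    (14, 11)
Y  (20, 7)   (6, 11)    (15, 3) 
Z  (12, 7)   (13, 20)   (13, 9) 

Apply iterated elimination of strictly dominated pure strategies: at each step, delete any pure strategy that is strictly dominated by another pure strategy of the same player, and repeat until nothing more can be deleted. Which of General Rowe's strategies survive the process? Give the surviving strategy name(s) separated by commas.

Row X is eliminated: Y beats it against every remaining column (a1: 20>17, a2: 6>1, a3: 15>14).
Row Z is eliminated: W beats it against every remaining column (a1: 15>12, a2: 14>13, a3: 18>13).
Column a1 is eliminated: a2 beats it against every remaining row (W: 19>1, Y: 11>7).
For General Rowe, W strictly dominates Y on the remaining columns (a2: 14>6, a3: 18>15); eliminate Y.
Column a3 is eliminated: a2 beats it against every remaining row (W: 19>5).
Among the remaining strategies, none is strictly dominated by another pure strategy of the same player, so the elimination stops.
Surviving strategies — General Rowe: {W}; General Cole: {a2}.

W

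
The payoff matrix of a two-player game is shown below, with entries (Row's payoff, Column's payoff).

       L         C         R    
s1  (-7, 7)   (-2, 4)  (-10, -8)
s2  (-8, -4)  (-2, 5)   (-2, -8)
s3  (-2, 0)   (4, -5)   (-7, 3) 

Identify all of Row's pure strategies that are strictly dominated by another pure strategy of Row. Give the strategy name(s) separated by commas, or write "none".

s1

s1: dominated, since s3 does at least as well everywhere (L: -2>-7, C: 4>-2, R: -7>-10).
s2: no other strategy beats it everywhere (s1 at C (-2=-2); s3 at R (-2>-7)).
s3: no other strategy beats it everywhere (s1 at L (-2>-7); s2 at L (-2>-8)).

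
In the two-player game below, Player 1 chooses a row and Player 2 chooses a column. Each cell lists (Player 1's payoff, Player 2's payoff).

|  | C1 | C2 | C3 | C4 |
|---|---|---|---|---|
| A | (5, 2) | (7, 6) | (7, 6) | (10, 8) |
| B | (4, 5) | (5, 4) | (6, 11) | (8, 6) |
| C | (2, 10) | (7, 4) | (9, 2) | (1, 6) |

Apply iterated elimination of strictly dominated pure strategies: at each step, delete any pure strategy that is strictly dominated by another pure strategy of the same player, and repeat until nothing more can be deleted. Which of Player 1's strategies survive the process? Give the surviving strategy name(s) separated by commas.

A

Player 1's strategy B is strictly dominated by A (C1: 5>4, C2: 7>5, C3: 7>6, C4: 10>8) and is removed.
For Player 2, C4 strictly dominates C2 on the remaining rows (A: 8>6, C: 6>4); eliminate C2.
For Player 2, C4 strictly dominates C3 on the remaining rows (A: 8>6, C: 6>2); eliminate C3.
Player 1's strategy C is strictly dominated by A (C1: 5>2, C4: 10>1) and is removed.
Column C1 is eliminated: C4 beats it against every remaining row (A: 8>2).
Among the remaining strategies, none is strictly dominated by another pure strategy of the same player, so the elimination stops.
Surviving strategies — Player 1: {A}; Player 2: {C4}.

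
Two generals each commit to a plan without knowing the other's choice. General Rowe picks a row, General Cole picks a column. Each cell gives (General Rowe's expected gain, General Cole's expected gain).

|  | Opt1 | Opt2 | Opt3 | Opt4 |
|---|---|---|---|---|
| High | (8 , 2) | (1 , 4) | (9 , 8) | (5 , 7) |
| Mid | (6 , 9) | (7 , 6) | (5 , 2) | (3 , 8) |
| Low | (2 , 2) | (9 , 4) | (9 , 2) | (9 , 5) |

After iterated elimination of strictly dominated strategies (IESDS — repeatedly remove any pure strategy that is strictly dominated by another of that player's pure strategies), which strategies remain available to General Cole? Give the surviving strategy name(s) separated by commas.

General Cole's strategy Opt2 is strictly dominated by Opt4 (High: 7>4, Mid: 8>6, Low: 5>4) and is removed.
For General Rowe, High strictly dominates Mid on the remaining columns (Opt1: 8>6, Opt3: 9>5, Opt4: 5>3); eliminate Mid.
Column Opt1 is eliminated: Opt4 beats it against every remaining row (High: 7>2, Low: 5>2).
Among the remaining strategies, none is strictly dominated by another pure strategy of the same player, so the elimination stops.
Surviving strategies — General Rowe: {High, Low}; General Cole: {Opt3, Opt4}.

Opt3, Opt4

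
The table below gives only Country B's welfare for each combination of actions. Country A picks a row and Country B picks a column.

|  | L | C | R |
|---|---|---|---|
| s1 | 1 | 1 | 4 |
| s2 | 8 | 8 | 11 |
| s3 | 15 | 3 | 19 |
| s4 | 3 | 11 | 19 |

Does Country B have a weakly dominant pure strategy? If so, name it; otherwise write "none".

R

R vs L: s1: 4>1, s2: 11>8, s3: 19>15, s4: 19>3.
R vs C: s1: 4>1, s2: 11>8, s3: 19>3, s4: 19>11.
R is at least as good as every other strategy against every opponent action, so it is weakly dominant.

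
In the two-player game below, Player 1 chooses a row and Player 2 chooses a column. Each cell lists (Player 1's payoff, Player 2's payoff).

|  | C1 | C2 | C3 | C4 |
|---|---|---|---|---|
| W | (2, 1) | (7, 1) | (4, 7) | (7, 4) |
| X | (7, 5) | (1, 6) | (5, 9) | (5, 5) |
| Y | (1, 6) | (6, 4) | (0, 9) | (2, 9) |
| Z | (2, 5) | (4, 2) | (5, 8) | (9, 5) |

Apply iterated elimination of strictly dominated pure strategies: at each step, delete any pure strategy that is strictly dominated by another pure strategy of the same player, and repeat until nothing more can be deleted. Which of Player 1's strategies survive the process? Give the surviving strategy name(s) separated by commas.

Row Y is eliminated: W beats it against every remaining column (C1: 2>1, C2: 7>6, C3: 4>0, C4: 7>2).
Player 2's strategy C1 is strictly dominated by C3 (W: 7>1, X: 9>5, Z: 8>5) and is removed.
For Player 2, C3 strictly dominates C2 on the remaining rows (W: 7>1, X: 9>6, Z: 8>2); eliminate C2.
Row W is eliminated: Z beats it against every remaining column (C3: 5>4, C4: 9>7).
Player 2's strategy C4 is strictly dominated by C3 (X: 9>5, Z: 8>5) and is removed.
Among the remaining strategies, none is strictly dominated by another pure strategy of the same player, so the elimination stops.
Surviving strategies — Player 1: {X, Z}; Player 2: {C3}.

X, Z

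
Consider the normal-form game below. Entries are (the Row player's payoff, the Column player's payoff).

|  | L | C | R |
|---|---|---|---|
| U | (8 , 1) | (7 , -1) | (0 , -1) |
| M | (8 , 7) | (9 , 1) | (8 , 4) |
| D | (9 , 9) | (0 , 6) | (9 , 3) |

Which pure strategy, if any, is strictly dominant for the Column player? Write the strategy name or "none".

L

L vs C: U: 1>-1, M: 7>1, D: 9>6.
L vs R: U: 1>-1, M: 7>4, D: 9>3.
L strictly beats every other strategy against every opponent action, so it is strictly dominant.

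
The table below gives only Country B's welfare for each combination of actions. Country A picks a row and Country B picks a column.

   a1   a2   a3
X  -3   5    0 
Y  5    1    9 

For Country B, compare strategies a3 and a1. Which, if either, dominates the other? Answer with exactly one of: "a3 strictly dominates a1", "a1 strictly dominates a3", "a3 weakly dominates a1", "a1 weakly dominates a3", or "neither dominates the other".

a3 strictly dominates a1

Compare a3 to a1 across each opponent action: X: 0>-3, Y: 9>5.
a3 gives a strictly higher payoff against each opponent action, so a3 strictly dominates a1.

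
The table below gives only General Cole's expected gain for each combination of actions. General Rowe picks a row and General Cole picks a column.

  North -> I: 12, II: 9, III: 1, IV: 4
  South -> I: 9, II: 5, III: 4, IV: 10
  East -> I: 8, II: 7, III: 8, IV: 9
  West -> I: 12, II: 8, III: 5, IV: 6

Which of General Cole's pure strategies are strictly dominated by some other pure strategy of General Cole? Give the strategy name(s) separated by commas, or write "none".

Nothing dominates I: II at North (12>9); III at North (12>1); IV at North (12>4).
I strictly dominates II — North: 12>9, South: 9>5, East: 8>7, West: 12>8.
IV strictly dominates III — North: 4>1, South: 10>4, East: 9>8, West: 6>5.
IV: no other strategy beats it everywhere (I at South (10>9); II at South (10>5); III at North (4>1)).

II, III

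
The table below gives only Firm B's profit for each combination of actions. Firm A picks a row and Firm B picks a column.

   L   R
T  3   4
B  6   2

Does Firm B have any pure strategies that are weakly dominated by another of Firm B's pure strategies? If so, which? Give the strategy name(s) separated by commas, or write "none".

L: no other strategy beats it everywhere (R at B (6>2)).
Nothing dominates R: L at T (4>3).

none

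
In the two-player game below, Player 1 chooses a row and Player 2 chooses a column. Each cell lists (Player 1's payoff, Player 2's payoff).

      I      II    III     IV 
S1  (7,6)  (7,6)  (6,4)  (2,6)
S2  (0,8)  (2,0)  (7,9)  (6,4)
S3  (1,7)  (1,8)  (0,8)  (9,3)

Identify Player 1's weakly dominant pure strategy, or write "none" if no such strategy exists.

none

S1 fails to dominate S2 at III (6<7).
S2 fails to dominate S1 at I (0<7).
S3 fails to dominate S1 at I (1<7).
No single strategy dominates all the others.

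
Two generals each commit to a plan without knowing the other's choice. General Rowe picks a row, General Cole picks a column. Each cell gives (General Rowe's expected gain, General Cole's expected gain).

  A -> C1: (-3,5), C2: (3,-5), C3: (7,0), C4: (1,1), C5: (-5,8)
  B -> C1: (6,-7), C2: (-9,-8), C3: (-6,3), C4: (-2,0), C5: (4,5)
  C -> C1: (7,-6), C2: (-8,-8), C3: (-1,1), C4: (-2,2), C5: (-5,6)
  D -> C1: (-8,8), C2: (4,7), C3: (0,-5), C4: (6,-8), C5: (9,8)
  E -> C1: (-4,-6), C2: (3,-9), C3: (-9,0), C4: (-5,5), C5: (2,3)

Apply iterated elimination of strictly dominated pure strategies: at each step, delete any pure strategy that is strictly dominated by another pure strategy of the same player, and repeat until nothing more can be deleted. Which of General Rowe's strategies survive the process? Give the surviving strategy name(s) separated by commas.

B, C, D

General Cole's strategy C2 is strictly dominated by C1 (A: 5>-5, B: -7>-8, C: -6>-8, D: 8>7, E: -6>-9) and is removed.
General Rowe's strategy E is strictly dominated by B (C1: 6>-4, C3: -6>-9, C4: -2>-5, C5: 4>2) and is removed.
General Cole's strategy C3 is strictly dominated by C5 (A: 8>0, B: 5>3, C: 6>1, D: 8>-5) and is removed.
General Cole's strategy C4 is strictly dominated by C5 (A: 8>1, B: 5>0, C: 6>2, D: 8>-8) and is removed.
Row A is eliminated: B beats it against every remaining column (C1: 6>-3, C5: 4>-5).
Among the remaining strategies, none is strictly dominated by another pure strategy of the same player, so the elimination stops.
Surviving strategies — General Rowe: {B, C, D}; General Cole: {C1, C5}.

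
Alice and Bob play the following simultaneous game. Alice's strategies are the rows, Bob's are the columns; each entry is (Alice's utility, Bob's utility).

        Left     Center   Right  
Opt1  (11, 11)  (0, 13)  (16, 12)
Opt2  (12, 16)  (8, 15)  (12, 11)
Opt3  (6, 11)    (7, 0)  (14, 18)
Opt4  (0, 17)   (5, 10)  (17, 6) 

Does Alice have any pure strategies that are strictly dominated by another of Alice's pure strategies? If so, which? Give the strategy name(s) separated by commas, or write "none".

Opt1: no other strategy beats it everywhere (Opt2 at Right (16>12); Opt3 at Left (11>6); Opt4 at Left (11>0)).
Opt2: no other strategy beats it everywhere (Opt1 at Left (12>11); Opt3 at Left (12>6); Opt4 at Left (12>0)).
Opt3: no other strategy beats it everywhere (Opt1 at Center (7>0); Opt2 at Right (14>12); Opt4 at Left (6>0)).
Nothing dominates Opt4: Opt1 at Center (5>0); Opt2 at Right (17>12); Opt3 at Right (17>14).

none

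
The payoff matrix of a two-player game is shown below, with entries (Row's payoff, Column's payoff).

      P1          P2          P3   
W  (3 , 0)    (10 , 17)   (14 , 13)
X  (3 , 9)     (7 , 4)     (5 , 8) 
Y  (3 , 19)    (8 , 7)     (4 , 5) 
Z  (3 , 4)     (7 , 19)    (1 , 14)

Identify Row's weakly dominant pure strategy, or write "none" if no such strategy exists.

W

W vs X: P1: 3=3, P2: 10>7, P3: 14>5.
W vs Y: P1: 3=3, P2: 10>8, P3: 14>4.
W vs Z: P1: 3=3, P2: 10>7, P3: 14>1.
W is at least as good as every other strategy against every opponent action, so it is weakly dominant.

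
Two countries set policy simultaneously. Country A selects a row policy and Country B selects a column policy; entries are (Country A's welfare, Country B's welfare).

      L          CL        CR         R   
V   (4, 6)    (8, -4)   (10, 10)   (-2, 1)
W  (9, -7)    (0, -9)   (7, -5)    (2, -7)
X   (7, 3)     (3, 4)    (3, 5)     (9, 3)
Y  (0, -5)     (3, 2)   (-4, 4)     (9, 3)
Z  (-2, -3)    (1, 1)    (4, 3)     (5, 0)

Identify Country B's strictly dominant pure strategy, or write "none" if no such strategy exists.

CR

CR vs L: V: 10>6, W: -5>-7, X: 5>3, Y: 4>-5, Z: 3>-3.
CR vs CL: V: 10>-4, W: -5>-9, X: 5>4, Y: 4>2, Z: 3>1.
CR vs R: V: 10>1, W: -5>-7, X: 5>3, Y: 4>3, Z: 3>0.
CR strictly beats every other strategy against every opponent action, so it is strictly dominant.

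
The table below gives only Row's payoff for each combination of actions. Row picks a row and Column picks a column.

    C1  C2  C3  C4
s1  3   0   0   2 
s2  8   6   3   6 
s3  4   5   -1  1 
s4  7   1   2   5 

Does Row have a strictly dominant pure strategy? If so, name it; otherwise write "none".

s2

s2 vs s1: C1: 8>3, C2: 6>0, C3: 3>0, C4: 6>2.
s2 vs s3: C1: 8>4, C2: 6>5, C3: 3>-1, C4: 6>1.
s2 vs s4: C1: 8>7, C2: 6>1, C3: 3>2, C4: 6>5.
s2 strictly beats every other strategy against every opponent action, so it is strictly dominant.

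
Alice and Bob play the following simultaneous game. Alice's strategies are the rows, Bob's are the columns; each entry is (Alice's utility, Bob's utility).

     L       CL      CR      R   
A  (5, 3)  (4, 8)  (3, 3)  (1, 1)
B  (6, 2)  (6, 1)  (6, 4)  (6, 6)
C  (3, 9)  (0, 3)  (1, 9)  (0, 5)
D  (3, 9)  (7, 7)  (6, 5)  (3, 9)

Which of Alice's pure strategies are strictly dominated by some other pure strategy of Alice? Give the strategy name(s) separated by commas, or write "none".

A: dominated, since B does at least as well everywhere (L: 6>5, CL: 6>4, CR: 6>3, R: 6>1).
Nothing dominates B: A at L (6>5); C at L (6>3); D at L (6>3).
C: dominated, since A does at least as well everywhere (L: 5>3, CL: 4>0, CR: 3>1, R: 1>0).
D: no other strategy beats it everywhere (A at CL (7>4); B at CL (7>6); C at L (3=3)).

A, C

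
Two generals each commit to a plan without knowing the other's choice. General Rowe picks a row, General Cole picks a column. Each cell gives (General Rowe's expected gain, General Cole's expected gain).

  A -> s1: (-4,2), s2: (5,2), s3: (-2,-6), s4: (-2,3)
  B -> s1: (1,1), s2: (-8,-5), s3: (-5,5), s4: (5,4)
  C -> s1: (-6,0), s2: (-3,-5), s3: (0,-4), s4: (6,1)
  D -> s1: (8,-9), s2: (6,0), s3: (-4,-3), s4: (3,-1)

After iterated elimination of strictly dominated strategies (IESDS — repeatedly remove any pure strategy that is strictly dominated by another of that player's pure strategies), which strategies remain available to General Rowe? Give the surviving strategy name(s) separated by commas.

C, D

Column s1 is eliminated: s4 beats it against every remaining row (A: 3>2, B: 4>1, C: 1>0, D: -1>-9).
General Rowe's strategy B is strictly dominated by C (s2: -3>-8, s3: 0>-5, s4: 6>5) and is removed.
For General Cole, s4 strictly dominates s3 on the remaining rows (A: 3>-6, C: 1>-4, D: -1>-3); eliminate s3.
For General Rowe, D strictly dominates A on the remaining columns (s2: 6>5, s4: 3>-2); eliminate A.
Among the remaining strategies, none is strictly dominated by another pure strategy of the same player, so the elimination stops.
Surviving strategies — General Rowe: {C, D}; General Cole: {s2, s4}.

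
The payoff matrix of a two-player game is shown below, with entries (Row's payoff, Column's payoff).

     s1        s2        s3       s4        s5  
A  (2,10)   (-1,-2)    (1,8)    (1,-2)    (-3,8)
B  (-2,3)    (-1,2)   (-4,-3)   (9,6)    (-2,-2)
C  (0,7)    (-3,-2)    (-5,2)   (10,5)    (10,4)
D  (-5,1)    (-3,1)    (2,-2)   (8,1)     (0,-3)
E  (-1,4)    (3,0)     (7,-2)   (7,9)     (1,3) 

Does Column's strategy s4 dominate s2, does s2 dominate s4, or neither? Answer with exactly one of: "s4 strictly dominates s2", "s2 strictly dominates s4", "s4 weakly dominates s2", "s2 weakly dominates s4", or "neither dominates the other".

Compare s4 to s2 across every action of Row: A: -2=-2, B: 6>2, C: 5>-2, D: 1=1, E: 9>0.
s4 is at least as good everywhere and strictly better somewhere (tied only at A, D), so s4 weakly but not strictly dominates s2.

s4 weakly dominates s2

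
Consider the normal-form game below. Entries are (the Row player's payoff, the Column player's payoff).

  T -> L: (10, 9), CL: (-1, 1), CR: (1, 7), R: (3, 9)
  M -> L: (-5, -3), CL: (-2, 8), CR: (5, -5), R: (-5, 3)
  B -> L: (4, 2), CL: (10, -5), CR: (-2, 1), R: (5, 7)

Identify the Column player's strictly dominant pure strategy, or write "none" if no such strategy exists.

none

L fails to dominate CL at M (-3<8).
CL fails to dominate L at T (1<9).
CR fails to dominate L at T (7<9).
R fails to dominate L at T (9=9).
No single strategy dominates all the others.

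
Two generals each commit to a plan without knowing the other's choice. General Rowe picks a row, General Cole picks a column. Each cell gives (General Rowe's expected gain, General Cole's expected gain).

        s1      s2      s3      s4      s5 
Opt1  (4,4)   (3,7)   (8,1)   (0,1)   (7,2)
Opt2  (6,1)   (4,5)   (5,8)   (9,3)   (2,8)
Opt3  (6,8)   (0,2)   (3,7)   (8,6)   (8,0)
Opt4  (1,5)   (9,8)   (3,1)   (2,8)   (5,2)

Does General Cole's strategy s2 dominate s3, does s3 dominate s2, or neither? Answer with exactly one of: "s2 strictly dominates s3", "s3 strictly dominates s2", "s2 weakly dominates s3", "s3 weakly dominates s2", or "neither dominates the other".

neither dominates the other

s2's payoffs vs s3's, by General Rowe's action — Opt1: 7>1, Opt2: 5<8, Opt3: 2<7, Opt4: 8>1.
s2 does better at Opt1, Opt4 but worse at Opt2, Opt3; neither strategy dominates the other.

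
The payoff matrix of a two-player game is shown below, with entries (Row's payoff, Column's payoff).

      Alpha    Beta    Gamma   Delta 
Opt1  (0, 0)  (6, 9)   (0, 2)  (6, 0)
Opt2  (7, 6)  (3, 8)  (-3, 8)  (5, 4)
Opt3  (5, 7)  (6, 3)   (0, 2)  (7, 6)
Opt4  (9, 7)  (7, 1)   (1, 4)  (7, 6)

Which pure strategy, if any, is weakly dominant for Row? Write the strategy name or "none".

Opt4

Opt4 vs Opt1: Alpha: 9>0, Beta: 7>6, Gamma: 1>0, Delta: 7>6.
Opt4 vs Opt2: Alpha: 9>7, Beta: 7>3, Gamma: 1>-3, Delta: 7>5.
Opt4 vs Opt3: Alpha: 9>5, Beta: 7>6, Gamma: 1>0, Delta: 7=7.
Opt4 is at least as good as every other strategy against every opponent action, so it is weakly dominant.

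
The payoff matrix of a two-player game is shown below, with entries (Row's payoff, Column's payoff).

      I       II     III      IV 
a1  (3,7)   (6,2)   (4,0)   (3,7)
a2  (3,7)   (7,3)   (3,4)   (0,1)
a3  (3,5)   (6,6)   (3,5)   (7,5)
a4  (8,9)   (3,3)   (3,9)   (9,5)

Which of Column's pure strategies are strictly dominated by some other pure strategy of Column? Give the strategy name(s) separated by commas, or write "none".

none

I: no other strategy beats it everywhere (II at a1 (7>2); III at a1 (7>0); IV at a1 (7=7)).
II: no other strategy beats it everywhere (I at a3 (6>5); III at a1 (2>0); IV at a2 (3>1)).
III: no other strategy beats it everywhere (I at a3 (5=5); II at a2 (4>3); IV at a2 (4>1)).
Nothing dominates IV: I at a1 (7=7); II at a1 (7>2); III at a1 (7>0).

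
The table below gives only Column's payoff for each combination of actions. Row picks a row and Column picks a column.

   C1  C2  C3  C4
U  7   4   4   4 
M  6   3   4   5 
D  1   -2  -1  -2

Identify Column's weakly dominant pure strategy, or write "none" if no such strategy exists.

C1 vs C2: U: 7>4, M: 6>3, D: 1>-2.
C1 vs C3: U: 7>4, M: 6>4, D: 1>-1.
C1 vs C4: U: 7>4, M: 6>5, D: 1>-2.
C1 is at least as good as every other strategy against every opponent action, so it is weakly dominant.

C1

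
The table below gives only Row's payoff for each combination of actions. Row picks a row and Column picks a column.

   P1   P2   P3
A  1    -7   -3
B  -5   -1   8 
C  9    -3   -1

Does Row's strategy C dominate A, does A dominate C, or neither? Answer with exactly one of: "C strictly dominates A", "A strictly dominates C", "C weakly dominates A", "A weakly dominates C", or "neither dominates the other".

Compare C to A across each choice by Column: P1: 9>1, P2: -3>-7, P3: -1>-3.
C gives a strictly higher payoff against each choice by Column, so C strictly dominates A.

C strictly dominates A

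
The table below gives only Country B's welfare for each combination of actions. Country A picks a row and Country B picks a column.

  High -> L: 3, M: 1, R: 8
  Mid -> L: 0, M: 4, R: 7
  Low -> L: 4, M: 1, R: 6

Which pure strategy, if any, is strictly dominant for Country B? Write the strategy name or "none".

R

R vs L: High: 8>3, Mid: 7>0, Low: 6>4.
R vs M: High: 8>1, Mid: 7>4, Low: 6>1.
R strictly beats every other strategy against every opponent action, so it is strictly dominant.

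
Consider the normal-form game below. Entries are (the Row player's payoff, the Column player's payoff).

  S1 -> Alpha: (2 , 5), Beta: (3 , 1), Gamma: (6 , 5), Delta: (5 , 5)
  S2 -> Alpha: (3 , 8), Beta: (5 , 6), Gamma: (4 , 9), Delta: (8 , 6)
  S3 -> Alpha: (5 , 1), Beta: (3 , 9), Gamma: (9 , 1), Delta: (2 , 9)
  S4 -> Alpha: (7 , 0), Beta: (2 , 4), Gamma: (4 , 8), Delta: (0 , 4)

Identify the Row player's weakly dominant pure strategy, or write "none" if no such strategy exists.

S1 fails to dominate S2 at Alpha (2<3).
S2 fails to dominate S1 at Gamma (4<6).
S3 fails to dominate S1 at Delta (2<5).
S4 fails to dominate S1 at Beta (2<3).
No single strategy dominates all the others.

none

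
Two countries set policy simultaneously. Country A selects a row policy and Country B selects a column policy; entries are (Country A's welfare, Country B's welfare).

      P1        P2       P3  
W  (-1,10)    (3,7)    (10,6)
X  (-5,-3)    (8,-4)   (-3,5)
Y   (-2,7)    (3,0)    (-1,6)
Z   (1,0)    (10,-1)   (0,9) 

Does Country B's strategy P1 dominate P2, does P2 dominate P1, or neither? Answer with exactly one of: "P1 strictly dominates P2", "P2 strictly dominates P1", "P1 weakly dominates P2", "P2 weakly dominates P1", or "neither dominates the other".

P1 strictly dominates P2

P1's payoffs vs P2's, by Country A's action — W: 10>7, X: -3>-4, Y: 7>0, Z: 0>-1.
Every comparison favours P1, so P1 strictly dominates P2.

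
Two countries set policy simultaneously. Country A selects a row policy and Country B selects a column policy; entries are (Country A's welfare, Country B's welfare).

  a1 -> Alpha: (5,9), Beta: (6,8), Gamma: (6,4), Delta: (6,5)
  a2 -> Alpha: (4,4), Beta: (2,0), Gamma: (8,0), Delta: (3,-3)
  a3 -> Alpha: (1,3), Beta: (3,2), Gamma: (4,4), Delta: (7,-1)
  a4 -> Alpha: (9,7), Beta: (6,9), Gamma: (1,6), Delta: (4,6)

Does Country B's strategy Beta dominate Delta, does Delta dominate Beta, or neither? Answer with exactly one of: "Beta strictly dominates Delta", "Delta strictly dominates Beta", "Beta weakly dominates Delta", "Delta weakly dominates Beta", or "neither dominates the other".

Beta strictly dominates Delta

Compare Beta to Delta across each opponent action: a1: 8>5, a2: 0>-3, a3: 2>-1, a4: 9>6.
Every comparison favours Beta, so Beta strictly dominates Delta.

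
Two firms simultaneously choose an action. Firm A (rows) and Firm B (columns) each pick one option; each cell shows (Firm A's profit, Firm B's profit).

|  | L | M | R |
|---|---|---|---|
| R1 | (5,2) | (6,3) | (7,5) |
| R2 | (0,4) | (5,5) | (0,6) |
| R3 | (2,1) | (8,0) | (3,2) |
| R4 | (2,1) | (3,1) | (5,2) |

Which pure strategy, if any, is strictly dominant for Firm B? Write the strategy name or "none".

R

R vs L: R1: 5>2, R2: 6>4, R3: 2>1, R4: 2>1.
R vs M: R1: 5>3, R2: 6>5, R3: 2>0, R4: 2>1.
R strictly beats every other strategy against every opponent action, so it is strictly dominant.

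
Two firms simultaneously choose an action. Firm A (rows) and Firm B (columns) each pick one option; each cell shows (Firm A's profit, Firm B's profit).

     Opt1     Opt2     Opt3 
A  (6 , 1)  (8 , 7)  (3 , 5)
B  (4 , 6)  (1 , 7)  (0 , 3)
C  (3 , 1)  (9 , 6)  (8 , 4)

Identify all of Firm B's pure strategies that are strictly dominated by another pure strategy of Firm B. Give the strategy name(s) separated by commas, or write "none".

Opt1: dominated, since Opt2 does at least as well everywhere (A: 7>1, B: 7>6, C: 6>1).
Nothing dominates Opt2: Opt1 at A (7>1); Opt3 at A (7>5).
Opt3 is strictly dominated by Opt2 (A: 7>5, B: 7>3, C: 6>4).

Opt1, Opt3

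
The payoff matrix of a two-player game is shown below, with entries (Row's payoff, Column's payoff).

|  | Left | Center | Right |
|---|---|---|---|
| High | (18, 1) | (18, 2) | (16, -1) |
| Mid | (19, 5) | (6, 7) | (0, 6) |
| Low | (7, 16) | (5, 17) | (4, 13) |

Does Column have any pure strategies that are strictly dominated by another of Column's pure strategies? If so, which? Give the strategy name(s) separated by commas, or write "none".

Center strictly dominates Left — High: 2>1, Mid: 7>5, Low: 17>16.
Center is not dominated — it holds its own against Left at High (2>1); Right at High (2>-1).
Center strictly dominates Right — High: 2>-1, Mid: 7>6, Low: 17>13.

Left, Right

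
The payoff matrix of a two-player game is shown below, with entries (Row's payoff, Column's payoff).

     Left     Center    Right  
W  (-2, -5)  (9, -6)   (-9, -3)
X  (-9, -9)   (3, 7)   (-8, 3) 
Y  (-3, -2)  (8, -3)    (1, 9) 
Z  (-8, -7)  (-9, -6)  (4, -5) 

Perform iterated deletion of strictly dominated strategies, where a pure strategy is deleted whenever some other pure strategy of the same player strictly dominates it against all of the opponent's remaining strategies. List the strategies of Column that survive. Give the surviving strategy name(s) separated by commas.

Row's strategy X is strictly dominated by Y (Left: -3>-9, Center: 8>3, Right: 1>-8) and is removed.
Column Left is eliminated: Right beats it against every remaining row (W: -3>-5, Y: 9>-2, Z: -5>-7).
Column's strategy Center is strictly dominated by Right (W: -3>-6, Y: 9>-3, Z: -5>-6) and is removed.
For Row, Y strictly dominates W on the remaining columns (Right: 1>-9); eliminate W.
Row Y is eliminated: Z beats it against every remaining column (Right: 4>1).
Among the remaining strategies, none is strictly dominated by another pure strategy of the same player, so the elimination stops.
Surviving strategies — Row: {Z}; Column: {Right}.

Right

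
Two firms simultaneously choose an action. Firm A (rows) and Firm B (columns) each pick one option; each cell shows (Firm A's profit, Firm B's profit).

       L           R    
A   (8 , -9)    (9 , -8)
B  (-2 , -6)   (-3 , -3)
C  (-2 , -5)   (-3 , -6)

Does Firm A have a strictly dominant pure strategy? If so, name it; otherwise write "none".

A

A vs B: L: 8>-2, R: 9>-3.
A vs C: L: 8>-2, R: 9>-3.
A strictly beats every other strategy against every opponent action, so it is strictly dominant.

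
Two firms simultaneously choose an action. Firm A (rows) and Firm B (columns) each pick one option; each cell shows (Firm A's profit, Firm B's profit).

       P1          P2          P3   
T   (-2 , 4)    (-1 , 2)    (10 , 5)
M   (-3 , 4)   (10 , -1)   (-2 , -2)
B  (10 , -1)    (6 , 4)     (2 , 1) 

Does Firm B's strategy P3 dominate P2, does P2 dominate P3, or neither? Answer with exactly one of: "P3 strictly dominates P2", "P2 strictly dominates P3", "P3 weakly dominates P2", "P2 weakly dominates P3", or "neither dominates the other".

neither dominates the other

Compare P3 to P2 across every action of Firm A: T: 5>2, M: -2<-1, B: 1<4.
P3 does better at T but worse at M, B; neither strategy dominates the other.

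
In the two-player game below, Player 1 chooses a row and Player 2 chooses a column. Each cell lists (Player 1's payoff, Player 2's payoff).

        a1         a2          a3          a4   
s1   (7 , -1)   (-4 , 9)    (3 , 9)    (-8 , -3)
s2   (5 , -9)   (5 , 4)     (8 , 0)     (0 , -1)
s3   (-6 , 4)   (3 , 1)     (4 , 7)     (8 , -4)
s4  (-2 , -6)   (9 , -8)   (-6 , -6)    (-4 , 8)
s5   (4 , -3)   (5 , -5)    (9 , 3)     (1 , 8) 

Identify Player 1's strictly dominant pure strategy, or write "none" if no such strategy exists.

none

s1 fails to dominate s2 at a2 (-4<5).
s2 fails to dominate s1 at a1 (5<7).
s3 fails to dominate s1 at a1 (-6<7).
s4 fails to dominate s1 at a1 (-2<7).
s5 fails to dominate s1 at a1 (4<7).
No single strategy dominates all the others.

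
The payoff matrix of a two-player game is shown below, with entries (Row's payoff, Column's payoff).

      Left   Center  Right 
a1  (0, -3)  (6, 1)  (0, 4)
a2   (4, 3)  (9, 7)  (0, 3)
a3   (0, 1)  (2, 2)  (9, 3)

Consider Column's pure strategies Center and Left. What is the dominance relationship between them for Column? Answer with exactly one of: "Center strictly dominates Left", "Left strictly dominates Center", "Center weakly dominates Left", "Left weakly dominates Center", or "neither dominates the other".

Center strictly dominates Left

Compare Center to Left across each choice by Row: a1: 1>-3, a2: 7>3, a3: 2>1.
Every comparison favours Center, so Center strictly dominates Left.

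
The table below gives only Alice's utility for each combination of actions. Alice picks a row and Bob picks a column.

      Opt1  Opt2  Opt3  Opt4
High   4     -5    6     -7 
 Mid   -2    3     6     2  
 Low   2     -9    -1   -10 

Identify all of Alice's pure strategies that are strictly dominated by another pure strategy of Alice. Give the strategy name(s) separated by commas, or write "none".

Low

High: no other strategy beats it everywhere (Mid at Opt1 (4>-2); Low at Opt1 (4>2)).
Mid is not dominated — it holds its own against High at Opt2 (3>-5); Low at Opt2 (3>-9).
Low: dominated, since High does at least as well everywhere (Opt1: 4>2, Opt2: -5>-9, Opt3: 6>-1, Opt4: -7>-10).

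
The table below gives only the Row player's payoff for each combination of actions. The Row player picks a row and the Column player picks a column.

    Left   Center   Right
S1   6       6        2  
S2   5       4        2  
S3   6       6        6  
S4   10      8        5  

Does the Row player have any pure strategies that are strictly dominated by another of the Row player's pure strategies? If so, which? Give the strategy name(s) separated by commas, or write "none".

S1, S2

S1 is strictly dominated by S4 (Left: 10>6, Center: 8>6, Right: 5>2).
S2 is strictly dominated by S3 (Left: 6>5, Center: 6>4, Right: 6>2).
S3 is not dominated — it holds its own against S1 at Left (6=6); S2 at Left (6>5); S4 at Right (6>5).
S4 is not dominated — it holds its own against S1 at Left (10>6); S2 at Left (10>5); S3 at Left (10>6).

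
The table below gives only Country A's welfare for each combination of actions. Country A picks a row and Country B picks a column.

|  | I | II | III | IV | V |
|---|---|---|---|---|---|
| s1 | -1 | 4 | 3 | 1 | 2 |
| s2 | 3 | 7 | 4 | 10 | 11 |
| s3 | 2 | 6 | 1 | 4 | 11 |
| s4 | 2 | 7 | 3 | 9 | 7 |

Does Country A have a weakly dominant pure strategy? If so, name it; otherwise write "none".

s2

s2 vs s1: I: 3>-1, II: 7>4, III: 4>3, IV: 10>1, V: 11>2.
s2 vs s3: I: 3>2, II: 7>6, III: 4>1, IV: 10>4, V: 11=11.
s2 vs s4: I: 3>2, II: 7=7, III: 4>3, IV: 10>9, V: 11>7.
s2 is at least as good as every other strategy against every opponent action, so it is weakly dominant.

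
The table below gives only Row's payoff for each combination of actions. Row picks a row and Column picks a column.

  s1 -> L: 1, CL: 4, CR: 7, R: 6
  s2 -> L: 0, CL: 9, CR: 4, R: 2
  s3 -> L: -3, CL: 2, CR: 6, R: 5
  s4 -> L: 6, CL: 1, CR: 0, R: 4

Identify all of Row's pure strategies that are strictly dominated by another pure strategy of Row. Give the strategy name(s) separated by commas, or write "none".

s3

s1: no other strategy beats it everywhere (s2 at L (1>0); s3 at L (1>-3); s4 at CL (4>1)).
Nothing dominates s2: s1 at CL (9>4); s3 at L (0>-3); s4 at CL (9>1).
s3 is strictly dominated by s1 (L: 1>-3, CL: 4>2, CR: 7>6, R: 6>5).
s4 is not dominated — it holds its own against s1 at L (6>1); s2 at L (6>0); s3 at L (6>-3).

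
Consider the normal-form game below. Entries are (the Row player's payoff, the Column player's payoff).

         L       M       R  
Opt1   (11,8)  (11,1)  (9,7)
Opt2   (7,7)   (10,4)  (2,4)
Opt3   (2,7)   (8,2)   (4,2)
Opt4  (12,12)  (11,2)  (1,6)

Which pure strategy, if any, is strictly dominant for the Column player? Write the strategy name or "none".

L

L vs M: Opt1: 8>1, Opt2: 7>4, Opt3: 7>2, Opt4: 12>2.
L vs R: Opt1: 8>7, Opt2: 7>4, Opt3: 7>2, Opt4: 12>6.
L strictly beats every other strategy against every opponent action, so it is strictly dominant.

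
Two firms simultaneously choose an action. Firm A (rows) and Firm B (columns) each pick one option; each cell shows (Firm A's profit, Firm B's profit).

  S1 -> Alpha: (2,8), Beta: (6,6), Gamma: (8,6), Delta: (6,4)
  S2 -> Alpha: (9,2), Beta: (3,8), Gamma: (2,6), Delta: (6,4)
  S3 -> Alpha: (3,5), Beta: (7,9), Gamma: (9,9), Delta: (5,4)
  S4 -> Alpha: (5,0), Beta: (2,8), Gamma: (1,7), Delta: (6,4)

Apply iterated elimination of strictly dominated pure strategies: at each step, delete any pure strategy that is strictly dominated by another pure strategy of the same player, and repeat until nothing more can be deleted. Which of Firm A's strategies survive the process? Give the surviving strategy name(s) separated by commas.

For Firm B, Beta strictly dominates Delta on the remaining rows (S1: 6>4, S2: 8>4, S3: 9>4, S4: 8>4); eliminate Delta.
Row S1 is eliminated: S3 beats it against every remaining column (Alpha: 3>2, Beta: 7>6, Gamma: 9>8).
Firm A's strategy S4 is strictly dominated by S2 (Alpha: 9>5, Beta: 3>2, Gamma: 2>1) and is removed.
For Firm B, Beta strictly dominates Alpha on the remaining rows (S2: 8>2, S3: 9>5); eliminate Alpha.
Row S2 is eliminated: S3 beats it against every remaining column (Beta: 7>3, Gamma: 9>2).
Among the remaining strategies, none is strictly dominated by another pure strategy of the same player, so the elimination stops.
Surviving strategies — Firm A: {S3}; Firm B: {Beta, Gamma}.

S3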